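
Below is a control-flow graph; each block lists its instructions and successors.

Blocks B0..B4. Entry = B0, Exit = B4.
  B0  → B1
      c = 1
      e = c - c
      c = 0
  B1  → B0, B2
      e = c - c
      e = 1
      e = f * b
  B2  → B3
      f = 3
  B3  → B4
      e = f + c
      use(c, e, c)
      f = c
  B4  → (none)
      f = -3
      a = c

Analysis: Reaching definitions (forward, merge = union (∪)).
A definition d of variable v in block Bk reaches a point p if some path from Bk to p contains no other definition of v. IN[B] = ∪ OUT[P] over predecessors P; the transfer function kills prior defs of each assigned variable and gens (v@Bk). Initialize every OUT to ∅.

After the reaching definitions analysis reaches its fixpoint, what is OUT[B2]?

Fixpoint table:
  B0:   IN={c@B0, e@B1}   OUT={c@B0, e@B0}
  B1:   IN={c@B0, e@B0}   OUT={c@B0, e@B1}
  B2:   IN={c@B0, e@B1}   OUT={c@B0, e@B1, f@B2}
  B3:   IN={c@B0, e@B1, f@B2}   OUT={c@B0, e@B3, f@B3}
  B4:   IN={c@B0, e@B3, f@B3}   OUT={a@B4, c@B0, e@B3, f@B4}

Merge at B2: IN[B2] = OUT[B1] = {c@B0, e@B1}
Applying B2's transfer function to that IN value gives OUT[B2] (row B2 above).

Answer: {c@B0, e@B1, f@B2}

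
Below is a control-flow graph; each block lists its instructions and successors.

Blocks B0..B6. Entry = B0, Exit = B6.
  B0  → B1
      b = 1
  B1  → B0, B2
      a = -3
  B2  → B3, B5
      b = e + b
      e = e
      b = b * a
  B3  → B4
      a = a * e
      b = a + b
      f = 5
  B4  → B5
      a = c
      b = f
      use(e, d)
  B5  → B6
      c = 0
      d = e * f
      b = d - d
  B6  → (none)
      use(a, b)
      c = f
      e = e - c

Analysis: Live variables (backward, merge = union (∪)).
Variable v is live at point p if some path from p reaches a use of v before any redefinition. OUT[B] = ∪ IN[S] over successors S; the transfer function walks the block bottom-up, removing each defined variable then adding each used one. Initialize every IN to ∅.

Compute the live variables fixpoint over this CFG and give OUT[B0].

Answer: {b, c, d, e, f}

Working:
Converged values:
  B0: | IN={c, d, e, f} | OUT={b, c, d, e, f}
  B1: | IN={b, c, d, e, f} | OUT={a, b, c, d, e, f}
  B2: | IN={a, b, c, d, e, f} | OUT={a, b, c, d, e, f}
  B3: | IN={a, b, c, d, e} | OUT={c, d, e, f}
  B4: | IN={c, d, e, f} | OUT={a, e, f}
  B5: | IN={a, e, f} | OUT={a, b, e, f}
  B6: | IN={a, b, e, f} | OUT={}

Merge at B0: OUT[B0] = IN[B1] = {b, c, d, e, f}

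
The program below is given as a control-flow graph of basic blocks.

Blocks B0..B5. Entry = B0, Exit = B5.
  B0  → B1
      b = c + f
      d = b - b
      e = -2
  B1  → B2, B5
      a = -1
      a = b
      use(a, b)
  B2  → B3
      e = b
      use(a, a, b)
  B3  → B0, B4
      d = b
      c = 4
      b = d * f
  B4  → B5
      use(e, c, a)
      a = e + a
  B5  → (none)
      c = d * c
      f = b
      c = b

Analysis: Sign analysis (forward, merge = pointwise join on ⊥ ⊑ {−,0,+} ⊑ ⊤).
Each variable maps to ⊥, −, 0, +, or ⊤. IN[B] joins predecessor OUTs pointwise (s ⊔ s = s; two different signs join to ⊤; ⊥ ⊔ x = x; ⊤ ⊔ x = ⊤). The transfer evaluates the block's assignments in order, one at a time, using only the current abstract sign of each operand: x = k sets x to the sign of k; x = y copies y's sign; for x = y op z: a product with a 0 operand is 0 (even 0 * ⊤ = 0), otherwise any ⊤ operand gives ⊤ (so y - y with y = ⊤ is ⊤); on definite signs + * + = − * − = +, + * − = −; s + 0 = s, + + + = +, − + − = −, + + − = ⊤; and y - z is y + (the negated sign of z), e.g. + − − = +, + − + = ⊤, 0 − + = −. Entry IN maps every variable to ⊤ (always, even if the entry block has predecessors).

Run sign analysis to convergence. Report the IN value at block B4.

Answer: {a: ⊤, b: ⊤, c: +, d: ⊤, e: ⊤, f: ⊤}

Trace:
Fixpoint table:
  B0: | IN=(all ⊤) | OUT={e:-; rest ⊤}
  B1: | IN={e:-; rest ⊤} | OUT={e:-; rest ⊤}
  B2: | IN={e:-; rest ⊤} | OUT=(all ⊤)
  B3: | IN=(all ⊤) | OUT={c:+; rest ⊤}
  B4: | IN={c:+; rest ⊤} | OUT={c:+; rest ⊤}
  B5: | IN=(all ⊤) | OUT=(all ⊤)

Merge at B4: IN[B4] = OUT[B3] = {a: ⊤, b: ⊤, c: +, d: ⊤, e: ⊤, f: ⊤}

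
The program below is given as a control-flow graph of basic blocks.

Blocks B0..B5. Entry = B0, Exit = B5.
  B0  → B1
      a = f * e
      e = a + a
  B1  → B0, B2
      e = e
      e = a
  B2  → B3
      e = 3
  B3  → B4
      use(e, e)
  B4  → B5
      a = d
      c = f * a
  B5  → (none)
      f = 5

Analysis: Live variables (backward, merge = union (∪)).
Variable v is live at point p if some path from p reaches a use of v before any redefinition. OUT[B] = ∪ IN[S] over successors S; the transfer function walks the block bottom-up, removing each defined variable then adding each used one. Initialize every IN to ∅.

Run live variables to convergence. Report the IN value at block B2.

Fixpoint table:
  B0: | IN={d, e, f} | OUT={a, d, e, f}
  B1: | IN={a, d, e, f} | OUT={d, e, f}
  B2: | IN={d, f} | OUT={d, e, f}
  B3: | IN={d, e, f} | OUT={d, f}
  B4: | IN={d, f} | OUT={}
  B5: | IN={} | OUT={}

Merge at B2: OUT[B2] = IN[B3] = {d, e, f}
Applying B2's transfer function to that OUT value gives IN[B2] (row B2 above).

Answer: {d, f}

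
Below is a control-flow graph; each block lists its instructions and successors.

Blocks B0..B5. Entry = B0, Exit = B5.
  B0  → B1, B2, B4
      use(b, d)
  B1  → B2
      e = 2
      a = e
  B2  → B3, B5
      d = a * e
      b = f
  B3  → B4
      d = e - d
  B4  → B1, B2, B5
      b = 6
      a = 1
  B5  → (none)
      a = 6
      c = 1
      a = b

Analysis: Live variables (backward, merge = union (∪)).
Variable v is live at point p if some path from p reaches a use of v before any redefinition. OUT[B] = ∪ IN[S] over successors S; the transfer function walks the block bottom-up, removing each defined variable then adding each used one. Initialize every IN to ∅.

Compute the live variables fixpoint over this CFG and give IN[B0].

Answer: {a, b, d, e, f}

Working:
Converged values:
  B0: | IN={a, b, d, e, f} | OUT={a, e, f}
  B1: | IN={f} | OUT={a, e, f}
  B2: | IN={a, e, f} | OUT={b, d, e, f}
  B3: | IN={d, e, f} | OUT={e, f}
  B4: | IN={e, f} | OUT={a, b, e, f}
  B5: | IN={b} | OUT={}

Merge at B0: OUT[B0] = IN[B1] ⊔ IN[B2] ⊔ IN[B4] = {a, e, f}
Applying B0's transfer function to that OUT value gives IN[B0] (row B0 above).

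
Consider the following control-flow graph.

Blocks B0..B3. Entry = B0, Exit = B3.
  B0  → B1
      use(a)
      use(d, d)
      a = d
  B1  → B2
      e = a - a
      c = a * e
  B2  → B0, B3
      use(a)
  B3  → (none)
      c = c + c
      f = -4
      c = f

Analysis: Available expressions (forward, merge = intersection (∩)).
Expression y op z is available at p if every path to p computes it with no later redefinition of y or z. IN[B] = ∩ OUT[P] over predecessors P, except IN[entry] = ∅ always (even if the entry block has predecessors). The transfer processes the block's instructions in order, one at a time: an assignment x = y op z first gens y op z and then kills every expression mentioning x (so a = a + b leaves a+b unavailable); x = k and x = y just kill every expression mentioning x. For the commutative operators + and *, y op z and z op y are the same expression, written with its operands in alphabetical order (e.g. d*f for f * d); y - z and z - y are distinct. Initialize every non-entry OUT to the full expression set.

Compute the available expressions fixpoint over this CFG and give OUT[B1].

Answer: {a*e, a-a}

Derivation:
Fixpoint table:
  B0: | IN={} | OUT={}
  B1: | IN={} | OUT={a*e, a-a}
  B2: | IN={a*e, a-a} | OUT={a*e, a-a}
  B3: | IN={a*e, a-a} | OUT={a*e, a-a}

Merge at B1: IN[B1] = OUT[B0] = {}
Applying B1's transfer function to that IN value gives OUT[B1] (row B1 above).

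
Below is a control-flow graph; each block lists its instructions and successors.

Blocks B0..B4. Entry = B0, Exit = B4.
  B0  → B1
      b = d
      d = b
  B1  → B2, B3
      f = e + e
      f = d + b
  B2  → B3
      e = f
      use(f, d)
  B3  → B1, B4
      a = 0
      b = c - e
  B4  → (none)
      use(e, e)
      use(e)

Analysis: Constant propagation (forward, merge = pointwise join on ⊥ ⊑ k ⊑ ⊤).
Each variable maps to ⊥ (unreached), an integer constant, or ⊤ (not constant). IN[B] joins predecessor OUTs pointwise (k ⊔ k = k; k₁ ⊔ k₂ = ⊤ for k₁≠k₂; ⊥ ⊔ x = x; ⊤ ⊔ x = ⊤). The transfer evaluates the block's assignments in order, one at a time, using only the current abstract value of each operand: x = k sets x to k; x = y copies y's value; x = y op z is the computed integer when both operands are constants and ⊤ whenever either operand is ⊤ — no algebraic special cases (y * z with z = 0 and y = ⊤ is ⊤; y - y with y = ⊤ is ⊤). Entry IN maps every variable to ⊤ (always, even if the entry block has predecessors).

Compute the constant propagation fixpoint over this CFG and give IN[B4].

Fixpoint table:
  B0: | IN=(all ⊤) | OUT=(all ⊤)
  B1: | IN=(all ⊤) | OUT=(all ⊤)
  B2: | IN=(all ⊤) | OUT=(all ⊤)
  B3: | IN=(all ⊤) | OUT={a:0; rest ⊤}
  B4: | IN={a:0; rest ⊤} | OUT={a:0; rest ⊤}

Merge at B4: IN[B4] = OUT[B3] = {a: 0, b: ⊤, c: ⊤, d: ⊤, e: ⊤, f: ⊤}

Answer: {a: 0, b: ⊤, c: ⊤, d: ⊤, e: ⊤, f: ⊤}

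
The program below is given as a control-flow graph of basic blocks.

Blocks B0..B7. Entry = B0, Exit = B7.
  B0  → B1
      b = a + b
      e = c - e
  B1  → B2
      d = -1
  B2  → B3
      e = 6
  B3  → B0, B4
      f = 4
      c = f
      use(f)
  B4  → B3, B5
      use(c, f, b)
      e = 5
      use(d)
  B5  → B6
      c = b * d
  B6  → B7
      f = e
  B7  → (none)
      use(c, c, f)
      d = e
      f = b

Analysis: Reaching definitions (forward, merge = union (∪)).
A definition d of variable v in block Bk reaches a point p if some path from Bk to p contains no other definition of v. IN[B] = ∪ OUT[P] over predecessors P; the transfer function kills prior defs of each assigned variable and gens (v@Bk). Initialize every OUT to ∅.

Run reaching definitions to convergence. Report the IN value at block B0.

Answer: {b@B0, c@B3, d@B1, e@B2, e@B4, f@B3}

Working:
Fixpoint table:
  B0:   IN={b@B0, c@B3, d@B1, e@B2, e@B4, f@B3}   OUT={b@B0, c@B3, d@B1, e@B0, f@B3}
  B1:   IN={b@B0, c@B3, d@B1, e@B0, f@B3}   OUT={b@B0, c@B3, d@B1, e@B0, f@B3}
  B2:   IN={b@B0, c@B3, d@B1, e@B0, f@B3}   OUT={b@B0, c@B3, d@B1, e@B2, f@B3}
  B3:   IN={b@B0, c@B3, d@B1, e@B2, e@B4, f@B3}   OUT={b@B0, c@B3, d@B1, e@B2, e@B4, f@B3}
  B4:   IN={b@B0, c@B3, d@B1, e@B2, e@B4, f@B3}   OUT={b@B0, c@B3, d@B1, e@B4, f@B3}
  B5:   IN={b@B0, c@B3, d@B1, e@B4, f@B3}   OUT={b@B0, c@B5, d@B1, e@B4, f@B3}
  B6:   IN={b@B0, c@B5, d@B1, e@B4, f@B3}   OUT={b@B0, c@B5, d@B1, e@B4, f@B6}
  B7:   IN={b@B0, c@B5, d@B1, e@B4, f@B6}   OUT={b@B0, c@B5, d@B7, e@B4, f@B7}

Merge at B0 (entry node, so the boundary value {} is joined with the incoming edge(s)): IN[B0] = {} ⊔ OUT[B3] = {b@B0, c@B3, d@B1, e@B2, e@B4, f@B3}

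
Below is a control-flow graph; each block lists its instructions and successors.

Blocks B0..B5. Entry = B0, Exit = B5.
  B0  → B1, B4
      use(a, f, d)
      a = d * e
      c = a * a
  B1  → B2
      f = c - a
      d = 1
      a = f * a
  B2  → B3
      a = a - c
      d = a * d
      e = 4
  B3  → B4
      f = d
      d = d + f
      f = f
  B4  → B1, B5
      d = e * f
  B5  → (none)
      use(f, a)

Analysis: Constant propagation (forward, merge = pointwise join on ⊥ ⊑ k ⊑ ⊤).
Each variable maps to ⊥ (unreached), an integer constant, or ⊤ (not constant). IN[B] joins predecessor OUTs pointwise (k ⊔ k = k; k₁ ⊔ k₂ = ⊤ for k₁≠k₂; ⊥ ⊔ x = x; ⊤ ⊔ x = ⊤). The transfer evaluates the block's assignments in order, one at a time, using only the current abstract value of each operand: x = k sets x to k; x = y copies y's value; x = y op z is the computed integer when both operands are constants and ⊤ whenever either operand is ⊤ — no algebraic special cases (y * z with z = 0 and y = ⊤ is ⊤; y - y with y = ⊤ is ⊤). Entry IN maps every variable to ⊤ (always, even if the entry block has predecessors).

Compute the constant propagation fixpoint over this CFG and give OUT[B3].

Answer: {a: ⊤, b: ⊤, c: ⊤, d: ⊤, e: 4, f: ⊤}

Derivation:
Fixpoint table:
  B0:   IN=(all ⊤)   OUT=(all ⊤)
  B1:   IN=(all ⊤)   OUT={d:1; rest ⊤}
  B2:   IN={d:1; rest ⊤}   OUT={e:4; rest ⊤}
  B3:   IN={e:4; rest ⊤}   OUT={e:4; rest ⊤}
  B4:   IN=(all ⊤)   OUT=(all ⊤)
  B5:   IN=(all ⊤)   OUT=(all ⊤)

Merge at B3: IN[B3] = OUT[B2] = {a: ⊤, b: ⊤, c: ⊤, d: ⊤, e: 4, f: ⊤}
Applying B3's transfer function to that IN value gives OUT[B3] (row B3 above).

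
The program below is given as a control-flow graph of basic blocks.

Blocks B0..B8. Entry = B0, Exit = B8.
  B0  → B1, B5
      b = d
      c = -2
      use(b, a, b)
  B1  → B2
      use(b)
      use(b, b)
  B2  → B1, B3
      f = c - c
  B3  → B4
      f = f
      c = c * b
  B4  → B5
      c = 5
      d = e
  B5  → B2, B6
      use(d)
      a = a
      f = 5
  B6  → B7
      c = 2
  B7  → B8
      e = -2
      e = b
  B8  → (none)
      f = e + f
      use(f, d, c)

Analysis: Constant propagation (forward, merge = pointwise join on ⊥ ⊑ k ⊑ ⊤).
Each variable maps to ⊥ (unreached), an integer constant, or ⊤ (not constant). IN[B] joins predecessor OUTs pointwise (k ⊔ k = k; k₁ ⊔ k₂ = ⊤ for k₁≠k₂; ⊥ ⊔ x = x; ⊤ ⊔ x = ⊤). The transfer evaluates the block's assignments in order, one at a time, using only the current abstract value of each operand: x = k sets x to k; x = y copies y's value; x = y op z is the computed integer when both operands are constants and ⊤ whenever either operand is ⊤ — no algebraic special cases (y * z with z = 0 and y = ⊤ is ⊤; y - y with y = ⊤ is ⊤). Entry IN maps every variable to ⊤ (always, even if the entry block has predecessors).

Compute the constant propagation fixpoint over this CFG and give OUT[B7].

Answer: {a: ⊤, b: ⊤, c: 2, d: ⊤, e: ⊤, f: 5}

Working:
Per-block solution:
  B0: | IN=(all ⊤) | OUT={c:-2; rest ⊤}
  B1: | IN=(all ⊤) | OUT=(all ⊤)
  B2: | IN=(all ⊤) | OUT=(all ⊤)
  B3: | IN=(all ⊤) | OUT=(all ⊤)
  B4: | IN=(all ⊤) | OUT={c:5; rest ⊤}
  B5: | IN=(all ⊤) | OUT={f:5; rest ⊤}
  B6: | IN={f:5; rest ⊤} | OUT={c:2, f:5; rest ⊤}
  B7: | IN={c:2, f:5; rest ⊤} | OUT={c:2, f:5; rest ⊤}
  B8: | IN={c:2, f:5; rest ⊤} | OUT={c:2; rest ⊤}

Merge at B7: IN[B7] = OUT[B6] = {a: ⊤, b: ⊤, c: 2, d: ⊤, e: ⊤, f: 5}
Applying B7's transfer function to that IN value gives OUT[B7] (row B7 above).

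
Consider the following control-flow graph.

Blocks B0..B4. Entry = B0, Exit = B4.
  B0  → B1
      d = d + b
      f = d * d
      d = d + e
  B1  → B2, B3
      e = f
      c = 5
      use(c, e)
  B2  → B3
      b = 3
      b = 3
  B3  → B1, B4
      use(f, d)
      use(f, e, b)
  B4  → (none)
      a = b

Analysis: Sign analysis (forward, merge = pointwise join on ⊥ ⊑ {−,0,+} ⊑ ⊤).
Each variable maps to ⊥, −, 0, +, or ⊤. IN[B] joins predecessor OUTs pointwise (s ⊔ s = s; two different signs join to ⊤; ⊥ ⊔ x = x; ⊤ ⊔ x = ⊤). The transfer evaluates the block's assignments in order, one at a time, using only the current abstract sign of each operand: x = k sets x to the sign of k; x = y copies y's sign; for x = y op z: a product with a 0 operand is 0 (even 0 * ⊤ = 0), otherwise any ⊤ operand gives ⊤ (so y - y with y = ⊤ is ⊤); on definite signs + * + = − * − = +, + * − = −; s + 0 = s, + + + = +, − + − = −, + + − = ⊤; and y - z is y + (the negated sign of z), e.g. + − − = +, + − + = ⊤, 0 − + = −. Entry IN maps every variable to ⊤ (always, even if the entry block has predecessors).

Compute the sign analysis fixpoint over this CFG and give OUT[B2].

Per-block solution:
  B0:  IN=(all ⊤)  OUT=(all ⊤)
  B1:  IN=(all ⊤)  OUT={c:+; rest ⊤}
  B2:  IN={c:+; rest ⊤}  OUT={b:+, c:+; rest ⊤}
  B3:  IN={c:+; rest ⊤}  OUT={c:+; rest ⊤}
  B4:  IN={c:+; rest ⊤}  OUT={c:+; rest ⊤}

Merge at B2: IN[B2] = OUT[B1] = {a: ⊤, b: ⊤, c: +, d: ⊤, e: ⊤, f: ⊤}
Applying B2's transfer function to that IN value gives OUT[B2] (row B2 above).

Answer: {a: ⊤, b: +, c: +, d: ⊤, e: ⊤, f: ⊤}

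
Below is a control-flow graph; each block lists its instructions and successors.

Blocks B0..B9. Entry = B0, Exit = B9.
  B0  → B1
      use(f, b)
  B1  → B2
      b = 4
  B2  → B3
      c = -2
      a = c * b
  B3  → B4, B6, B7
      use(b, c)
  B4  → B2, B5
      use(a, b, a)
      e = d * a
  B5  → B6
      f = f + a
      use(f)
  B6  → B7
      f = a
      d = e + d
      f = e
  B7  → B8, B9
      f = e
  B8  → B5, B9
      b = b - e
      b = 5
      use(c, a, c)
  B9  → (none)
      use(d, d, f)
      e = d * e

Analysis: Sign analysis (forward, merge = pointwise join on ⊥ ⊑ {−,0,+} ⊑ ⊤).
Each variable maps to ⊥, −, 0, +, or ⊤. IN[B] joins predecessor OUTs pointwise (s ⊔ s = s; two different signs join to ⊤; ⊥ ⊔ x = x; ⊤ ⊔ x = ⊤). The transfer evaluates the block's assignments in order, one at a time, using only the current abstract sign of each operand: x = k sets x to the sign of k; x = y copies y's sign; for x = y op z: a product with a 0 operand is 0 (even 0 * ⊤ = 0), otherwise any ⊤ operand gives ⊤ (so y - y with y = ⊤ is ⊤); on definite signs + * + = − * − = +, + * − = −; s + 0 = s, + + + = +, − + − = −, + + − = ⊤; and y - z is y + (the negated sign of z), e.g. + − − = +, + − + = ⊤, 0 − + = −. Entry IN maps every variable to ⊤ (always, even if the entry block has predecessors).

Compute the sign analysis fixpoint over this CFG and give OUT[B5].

Answer: {a: -, b: +, c: -, d: ⊤, e: ⊤, f: ⊤}

Trace:
Per-block solution:
  B0:  IN=(all ⊤)  OUT=(all ⊤)
  B1:  IN=(all ⊤)  OUT={b:+; rest ⊤}
  B2:  IN={b:+; rest ⊤}  OUT={a:-, b:+, c:-; rest ⊤}
  B3:  IN={a:-, b:+, c:-; rest ⊤}  OUT={a:-, b:+, c:-; rest ⊤}
  B4:  IN={a:-, b:+, c:-; rest ⊤}  OUT={a:-, b:+, c:-; rest ⊤}
  B5:  IN={a:-, b:+, c:-; rest ⊤}  OUT={a:-, b:+, c:-; rest ⊤}
  B6:  IN={a:-, b:+, c:-; rest ⊤}  OUT={a:-, b:+, c:-; rest ⊤}
  B7:  IN={a:-, b:+, c:-; rest ⊤}  OUT={a:-, b:+, c:-; rest ⊤}
  B8:  IN={a:-, b:+, c:-; rest ⊤}  OUT={a:-, b:+, c:-; rest ⊤}
  B9:  IN={a:-, b:+, c:-; rest ⊤}  OUT={a:-, b:+, c:-; rest ⊤}

Merge at B5: IN[B5] = OUT[B4] ⊔ OUT[B8] = {a: -, b: +, c: -, d: ⊤, e: ⊤, f: ⊤}
Applying B5's transfer function to that IN value gives OUT[B5] (row B5 above).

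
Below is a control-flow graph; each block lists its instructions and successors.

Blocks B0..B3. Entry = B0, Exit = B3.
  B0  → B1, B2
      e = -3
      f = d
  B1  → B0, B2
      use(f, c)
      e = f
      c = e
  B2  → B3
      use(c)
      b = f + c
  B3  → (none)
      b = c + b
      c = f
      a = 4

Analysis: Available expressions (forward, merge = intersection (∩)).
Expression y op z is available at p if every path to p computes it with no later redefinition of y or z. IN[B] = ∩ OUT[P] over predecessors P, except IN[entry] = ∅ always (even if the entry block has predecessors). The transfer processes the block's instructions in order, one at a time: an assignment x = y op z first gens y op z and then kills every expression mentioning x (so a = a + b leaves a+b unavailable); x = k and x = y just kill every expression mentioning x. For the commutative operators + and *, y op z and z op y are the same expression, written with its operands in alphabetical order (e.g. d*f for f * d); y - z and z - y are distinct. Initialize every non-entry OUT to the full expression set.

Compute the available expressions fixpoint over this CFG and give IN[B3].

Answer: {c+f}

Working:
Fixpoint table:
  B0: | IN={} | OUT={}
  B1: | IN={} | OUT={}
  B2: | IN={} | OUT={c+f}
  B3: | IN={c+f} | OUT={}

Merge at B3: IN[B3] = OUT[B2] = {c+f}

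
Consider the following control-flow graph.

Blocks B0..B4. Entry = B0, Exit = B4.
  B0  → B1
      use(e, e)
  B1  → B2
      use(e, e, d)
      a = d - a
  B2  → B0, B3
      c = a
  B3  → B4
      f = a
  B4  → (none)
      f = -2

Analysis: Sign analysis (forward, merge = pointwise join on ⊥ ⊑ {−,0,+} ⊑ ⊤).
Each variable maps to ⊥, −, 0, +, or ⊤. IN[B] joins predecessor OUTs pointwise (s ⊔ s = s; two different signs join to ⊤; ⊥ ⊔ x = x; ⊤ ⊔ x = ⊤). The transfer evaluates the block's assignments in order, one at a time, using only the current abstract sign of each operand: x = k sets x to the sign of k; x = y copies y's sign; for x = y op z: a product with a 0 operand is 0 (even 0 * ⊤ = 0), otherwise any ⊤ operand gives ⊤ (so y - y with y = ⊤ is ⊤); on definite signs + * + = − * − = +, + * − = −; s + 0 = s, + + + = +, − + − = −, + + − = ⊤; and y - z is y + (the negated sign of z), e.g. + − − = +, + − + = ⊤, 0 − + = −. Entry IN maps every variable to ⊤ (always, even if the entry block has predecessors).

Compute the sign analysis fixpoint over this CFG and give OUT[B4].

Fixpoint table:
  B0: | IN=(all ⊤) | OUT=(all ⊤)
  B1: | IN=(all ⊤) | OUT=(all ⊤)
  B2: | IN=(all ⊤) | OUT=(all ⊤)
  B3: | IN=(all ⊤) | OUT=(all ⊤)
  B4: | IN=(all ⊤) | OUT={f:-; rest ⊤}

Merge at B4: IN[B4] = OUT[B3] = {a: ⊤, b: ⊤, c: ⊤, d: ⊤, e: ⊤, f: ⊤}
Applying B4's transfer function to that IN value gives OUT[B4] (row B4 above).

Answer: {a: ⊤, b: ⊤, c: ⊤, d: ⊤, e: ⊤, f: -}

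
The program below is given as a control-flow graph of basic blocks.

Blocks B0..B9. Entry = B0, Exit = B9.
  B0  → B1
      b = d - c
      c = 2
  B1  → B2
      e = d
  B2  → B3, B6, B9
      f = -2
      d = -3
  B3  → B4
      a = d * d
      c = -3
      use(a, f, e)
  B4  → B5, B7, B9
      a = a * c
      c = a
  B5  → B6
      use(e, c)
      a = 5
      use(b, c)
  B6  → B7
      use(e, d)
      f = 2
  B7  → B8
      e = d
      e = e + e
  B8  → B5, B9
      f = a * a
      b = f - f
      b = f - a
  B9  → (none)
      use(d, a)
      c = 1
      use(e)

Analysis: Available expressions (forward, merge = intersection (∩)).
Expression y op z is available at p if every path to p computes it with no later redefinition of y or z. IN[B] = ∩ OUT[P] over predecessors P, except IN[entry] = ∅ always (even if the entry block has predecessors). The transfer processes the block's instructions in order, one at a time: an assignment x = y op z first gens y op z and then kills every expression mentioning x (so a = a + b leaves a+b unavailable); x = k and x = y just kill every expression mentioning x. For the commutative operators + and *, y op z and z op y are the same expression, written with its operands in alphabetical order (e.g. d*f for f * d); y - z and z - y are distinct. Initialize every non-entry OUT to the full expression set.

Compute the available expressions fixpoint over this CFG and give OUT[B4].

Converged values:
  B0: | IN={} | OUT={}
  B1: | IN={} | OUT={}
  B2: | IN={} | OUT={}
  B3: | IN={} | OUT={d*d}
  B4: | IN={d*d} | OUT={d*d}
  B5: | IN={} | OUT={}
  B6: | IN={} | OUT={}
  B7: | IN={} | OUT={}
  B8: | IN={} | OUT={a*a, f-a, f-f}
  B9: | IN={} | OUT={}

Merge at B4: IN[B4] = OUT[B3] = {d*d}
Applying B4's transfer function to that IN value gives OUT[B4] (row B4 above).

Answer: {d*d}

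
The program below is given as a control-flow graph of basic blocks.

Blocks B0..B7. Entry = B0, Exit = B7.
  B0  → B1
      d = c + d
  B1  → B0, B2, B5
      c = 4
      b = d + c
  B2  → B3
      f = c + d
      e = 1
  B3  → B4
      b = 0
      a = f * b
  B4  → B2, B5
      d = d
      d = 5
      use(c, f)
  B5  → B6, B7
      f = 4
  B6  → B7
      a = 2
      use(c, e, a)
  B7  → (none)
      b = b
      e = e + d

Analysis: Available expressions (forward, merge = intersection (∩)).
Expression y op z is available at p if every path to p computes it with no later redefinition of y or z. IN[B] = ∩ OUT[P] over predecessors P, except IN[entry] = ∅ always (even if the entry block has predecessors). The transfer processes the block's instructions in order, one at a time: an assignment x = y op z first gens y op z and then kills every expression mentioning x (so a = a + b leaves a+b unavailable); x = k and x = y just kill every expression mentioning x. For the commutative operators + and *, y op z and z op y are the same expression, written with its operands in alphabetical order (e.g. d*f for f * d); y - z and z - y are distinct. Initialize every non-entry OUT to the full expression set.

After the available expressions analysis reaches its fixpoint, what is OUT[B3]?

Answer: {b*f, c+d}

Trace:
Converged values:
  B0:  IN={}  OUT={}
  B1:  IN={}  OUT={c+d}
  B2:  IN={}  OUT={c+d}
  B3:  IN={c+d}  OUT={b*f, c+d}
  B4:  IN={b*f, c+d}  OUT={b*f}
  B5:  IN={}  OUT={}
  B6:  IN={}  OUT={}
  B7:  IN={}  OUT={}

Merge at B3: IN[B3] = OUT[B2] = {c+d}
Applying B3's transfer function to that IN value gives OUT[B3] (row B3 above).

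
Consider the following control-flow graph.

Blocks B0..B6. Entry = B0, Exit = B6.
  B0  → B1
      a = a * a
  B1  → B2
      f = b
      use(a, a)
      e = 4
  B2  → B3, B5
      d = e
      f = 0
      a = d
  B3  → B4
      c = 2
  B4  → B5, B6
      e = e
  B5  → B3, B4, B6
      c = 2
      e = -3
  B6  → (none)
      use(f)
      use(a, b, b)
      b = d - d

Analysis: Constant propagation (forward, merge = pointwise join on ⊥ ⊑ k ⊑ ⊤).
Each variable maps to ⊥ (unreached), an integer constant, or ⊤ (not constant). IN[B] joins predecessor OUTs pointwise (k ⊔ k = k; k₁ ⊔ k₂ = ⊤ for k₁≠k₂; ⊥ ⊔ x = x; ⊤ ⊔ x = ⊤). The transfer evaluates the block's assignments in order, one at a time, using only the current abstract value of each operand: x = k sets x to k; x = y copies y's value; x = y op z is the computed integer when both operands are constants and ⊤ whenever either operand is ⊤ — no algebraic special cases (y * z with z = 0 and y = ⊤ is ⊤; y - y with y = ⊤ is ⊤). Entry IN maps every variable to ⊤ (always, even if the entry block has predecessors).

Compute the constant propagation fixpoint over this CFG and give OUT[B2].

Per-block solution:
  B0:   IN=(all ⊤)   OUT=(all ⊤)
  B1:   IN=(all ⊤)   OUT={e:4; rest ⊤}
  B2:   IN={e:4; rest ⊤}   OUT={a:4, d:4, e:4, f:0; rest ⊤}
  B3:   IN={a:4, d:4, f:0; rest ⊤}   OUT={a:4, c:2, d:4, f:0; rest ⊤}
  B4:   IN={a:4, c:2, d:4, f:0; rest ⊤}   OUT={a:4, c:2, d:4, f:0; rest ⊤}
  B5:   IN={a:4, d:4, f:0; rest ⊤}   OUT={a:4, c:2, d:4, e:-3, f:0; rest ⊤}
  B6:   IN={a:4, c:2, d:4, f:0; rest ⊤}   OUT={a:4, b:0, c:2, d:4, f:0; rest ⊤}

Merge at B2: IN[B2] = OUT[B1] = {a: ⊤, b: ⊤, c: ⊤, d: ⊤, e: 4, f: ⊤}
Applying B2's transfer function to that IN value gives OUT[B2] (row B2 above).

Answer: {a: 4, b: ⊤, c: ⊤, d: 4, e: 4, f: 0}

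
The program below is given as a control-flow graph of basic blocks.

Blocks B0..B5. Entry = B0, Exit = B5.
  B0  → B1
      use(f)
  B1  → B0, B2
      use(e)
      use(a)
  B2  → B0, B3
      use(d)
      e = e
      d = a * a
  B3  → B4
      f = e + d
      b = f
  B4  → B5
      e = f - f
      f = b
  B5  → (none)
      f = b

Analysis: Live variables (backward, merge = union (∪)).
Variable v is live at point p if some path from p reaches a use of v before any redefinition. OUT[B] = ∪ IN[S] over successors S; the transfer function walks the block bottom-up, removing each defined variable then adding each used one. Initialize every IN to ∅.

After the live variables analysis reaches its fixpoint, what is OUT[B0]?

Answer: {a, d, e, f}

Derivation:
Converged values:
  B0:  IN={a, d, e, f}  OUT={a, d, e, f}
  B1:  IN={a, d, e, f}  OUT={a, d, e, f}
  B2:  IN={a, d, e, f}  OUT={a, d, e, f}
  B3:  IN={d, e}  OUT={b, f}
  B4:  IN={b, f}  OUT={b}
  B5:  IN={b}  OUT={}

Merge at B0: OUT[B0] = IN[B1] = {a, d, e, f}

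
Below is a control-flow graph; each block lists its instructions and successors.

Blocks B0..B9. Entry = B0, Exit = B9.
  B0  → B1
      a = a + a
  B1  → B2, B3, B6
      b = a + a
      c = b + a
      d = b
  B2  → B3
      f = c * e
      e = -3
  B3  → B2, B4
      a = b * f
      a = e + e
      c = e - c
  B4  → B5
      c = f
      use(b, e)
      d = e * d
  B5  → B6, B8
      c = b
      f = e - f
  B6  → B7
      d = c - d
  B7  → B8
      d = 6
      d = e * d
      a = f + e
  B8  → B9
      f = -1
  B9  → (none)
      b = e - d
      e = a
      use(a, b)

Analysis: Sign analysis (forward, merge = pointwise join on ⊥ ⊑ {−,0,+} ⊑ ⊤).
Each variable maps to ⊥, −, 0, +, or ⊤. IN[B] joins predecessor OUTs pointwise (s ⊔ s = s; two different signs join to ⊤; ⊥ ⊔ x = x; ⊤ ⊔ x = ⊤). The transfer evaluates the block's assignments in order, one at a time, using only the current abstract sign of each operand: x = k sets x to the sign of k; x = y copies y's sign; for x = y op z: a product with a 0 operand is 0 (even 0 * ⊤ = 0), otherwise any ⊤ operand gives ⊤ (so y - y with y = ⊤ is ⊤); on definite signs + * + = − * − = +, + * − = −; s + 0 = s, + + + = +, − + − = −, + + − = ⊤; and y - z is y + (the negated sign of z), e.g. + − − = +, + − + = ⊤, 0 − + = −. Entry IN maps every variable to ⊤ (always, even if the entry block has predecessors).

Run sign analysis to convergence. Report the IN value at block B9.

Per-block solution:
  B0:  IN=(all ⊤)  OUT=(all ⊤)
  B1:  IN=(all ⊤)  OUT=(all ⊤)
  B2:  IN=(all ⊤)  OUT={e:-; rest ⊤}
  B3:  IN=(all ⊤)  OUT=(all ⊤)
  B4:  IN=(all ⊤)  OUT=(all ⊤)
  B5:  IN=(all ⊤)  OUT=(all ⊤)
  B6:  IN=(all ⊤)  OUT=(all ⊤)
  B7:  IN=(all ⊤)  OUT=(all ⊤)
  B8:  IN=(all ⊤)  OUT={f:-; rest ⊤}
  B9:  IN={f:-; rest ⊤}  OUT={f:-; rest ⊤}

Merge at B9: IN[B9] = OUT[B8] = {a: ⊤, b: ⊤, c: ⊤, d: ⊤, e: ⊤, f: -}

Answer: {a: ⊤, b: ⊤, c: ⊤, d: ⊤, e: ⊤, f: -}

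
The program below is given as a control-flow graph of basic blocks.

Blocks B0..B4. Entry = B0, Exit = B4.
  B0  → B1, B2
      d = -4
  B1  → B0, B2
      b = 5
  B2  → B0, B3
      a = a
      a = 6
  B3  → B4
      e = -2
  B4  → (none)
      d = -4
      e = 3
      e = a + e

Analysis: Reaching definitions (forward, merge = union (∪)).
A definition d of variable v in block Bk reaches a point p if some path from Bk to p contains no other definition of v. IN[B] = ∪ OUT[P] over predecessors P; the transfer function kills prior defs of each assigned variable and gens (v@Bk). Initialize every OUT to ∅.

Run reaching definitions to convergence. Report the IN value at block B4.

Converged values:
  B0: | IN={a@B2, b@B1, d@B0} | OUT={a@B2, b@B1, d@B0}
  B1: | IN={a@B2, b@B1, d@B0} | OUT={a@B2, b@B1, d@B0}
  B2: | IN={a@B2, b@B1, d@B0} | OUT={a@B2, b@B1, d@B0}
  B3: | IN={a@B2, b@B1, d@B0} | OUT={a@B2, b@B1, d@B0, e@B3}
  B4: | IN={a@B2, b@B1, d@B0, e@B3} | OUT={a@B2, b@B1, d@B4, e@B4}

Merge at B4: IN[B4] = OUT[B3] = {a@B2, b@B1, d@B0, e@B3}

Answer: {a@B2, b@B1, d@B0, e@B3}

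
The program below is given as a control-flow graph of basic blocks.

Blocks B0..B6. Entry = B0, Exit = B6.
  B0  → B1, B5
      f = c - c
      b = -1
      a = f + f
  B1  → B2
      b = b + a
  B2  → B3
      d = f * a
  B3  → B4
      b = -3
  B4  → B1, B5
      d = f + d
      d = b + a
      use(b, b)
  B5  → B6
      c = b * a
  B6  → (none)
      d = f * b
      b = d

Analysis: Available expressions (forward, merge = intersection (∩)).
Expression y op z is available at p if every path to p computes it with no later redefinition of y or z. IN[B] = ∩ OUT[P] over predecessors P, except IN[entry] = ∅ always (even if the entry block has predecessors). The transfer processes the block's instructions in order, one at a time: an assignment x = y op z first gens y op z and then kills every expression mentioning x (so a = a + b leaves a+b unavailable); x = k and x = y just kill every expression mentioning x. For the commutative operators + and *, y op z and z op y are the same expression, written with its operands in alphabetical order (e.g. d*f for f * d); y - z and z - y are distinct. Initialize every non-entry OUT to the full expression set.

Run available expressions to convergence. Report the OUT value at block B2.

Fixpoint table:
  B0:   IN={}   OUT={c-c, f+f}
  B1:   IN={c-c, f+f}   OUT={c-c, f+f}
  B2:   IN={c-c, f+f}   OUT={a*f, c-c, f+f}
  B3:   IN={a*f, c-c, f+f}   OUT={a*f, c-c, f+f}
  B4:   IN={a*f, c-c, f+f}   OUT={a*f, a+b, c-c, f+f}
  B5:   IN={c-c, f+f}   OUT={a*b, f+f}
  B6:   IN={a*b, f+f}   OUT={f+f}

Merge at B2: IN[B2] = OUT[B1] = {c-c, f+f}
Applying B2's transfer function to that IN value gives OUT[B2] (row B2 above).

Answer: {a*f, c-c, f+f}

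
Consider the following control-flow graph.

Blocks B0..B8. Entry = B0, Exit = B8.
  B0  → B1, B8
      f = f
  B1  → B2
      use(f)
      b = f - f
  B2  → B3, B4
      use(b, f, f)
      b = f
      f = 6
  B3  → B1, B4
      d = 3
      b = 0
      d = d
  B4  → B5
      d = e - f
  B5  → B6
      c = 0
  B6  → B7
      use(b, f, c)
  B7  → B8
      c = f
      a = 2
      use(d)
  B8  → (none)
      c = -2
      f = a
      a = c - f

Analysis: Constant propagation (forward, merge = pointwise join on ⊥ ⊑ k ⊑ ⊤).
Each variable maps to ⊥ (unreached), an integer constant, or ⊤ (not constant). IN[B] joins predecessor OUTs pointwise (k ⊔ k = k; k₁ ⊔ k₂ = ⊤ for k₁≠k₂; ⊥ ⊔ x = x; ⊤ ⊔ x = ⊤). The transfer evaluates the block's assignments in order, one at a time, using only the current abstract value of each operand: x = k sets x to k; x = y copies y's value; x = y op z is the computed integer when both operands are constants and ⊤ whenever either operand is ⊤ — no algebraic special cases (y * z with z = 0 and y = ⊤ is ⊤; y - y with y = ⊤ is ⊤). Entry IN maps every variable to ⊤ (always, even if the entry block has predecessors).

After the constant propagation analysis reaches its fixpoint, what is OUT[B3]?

Answer: {a: ⊤, b: 0, c: ⊤, d: 3, e: ⊤, f: 6}

Trace:
Per-block solution:
  B0:  IN=(all ⊤)  OUT=(all ⊤)
  B1:  IN=(all ⊤)  OUT=(all ⊤)
  B2:  IN=(all ⊤)  OUT={f:6; rest ⊤}
  B3:  IN={f:6; rest ⊤}  OUT={b:0, d:3, f:6; rest ⊤}
  B4:  IN={f:6; rest ⊤}  OUT={f:6; rest ⊤}
  B5:  IN={f:6; rest ⊤}  OUT={c:0, f:6; rest ⊤}
  B6:  IN={c:0, f:6; rest ⊤}  OUT={c:0, f:6; rest ⊤}
  B7:  IN={c:0, f:6; rest ⊤}  OUT={a:2, c:6, f:6; rest ⊤}
  B8:  IN=(all ⊤)  OUT={c:-2; rest ⊤}

Merge at B3: IN[B3] = OUT[B2] = {a: ⊤, b: ⊤, c: ⊤, d: ⊤, e: ⊤, f: 6}
Applying B3's transfer function to that IN value gives OUT[B3] (row B3 above).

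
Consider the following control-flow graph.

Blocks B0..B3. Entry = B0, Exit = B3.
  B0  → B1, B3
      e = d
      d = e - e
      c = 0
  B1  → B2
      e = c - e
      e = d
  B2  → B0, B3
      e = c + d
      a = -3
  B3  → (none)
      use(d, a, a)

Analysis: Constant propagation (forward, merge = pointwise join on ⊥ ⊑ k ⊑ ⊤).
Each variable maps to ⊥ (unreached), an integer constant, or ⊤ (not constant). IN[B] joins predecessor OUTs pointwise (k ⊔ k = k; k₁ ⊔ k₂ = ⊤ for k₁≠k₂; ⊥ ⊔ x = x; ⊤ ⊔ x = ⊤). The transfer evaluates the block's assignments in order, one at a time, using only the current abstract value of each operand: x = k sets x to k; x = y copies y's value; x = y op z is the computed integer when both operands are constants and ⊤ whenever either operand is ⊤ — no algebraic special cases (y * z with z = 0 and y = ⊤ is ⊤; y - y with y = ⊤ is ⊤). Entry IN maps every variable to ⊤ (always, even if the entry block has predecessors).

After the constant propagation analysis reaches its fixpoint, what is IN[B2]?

Fixpoint table:
  B0: | IN=(all ⊤) | OUT={c:0; rest ⊤}
  B1: | IN={c:0; rest ⊤} | OUT={c:0; rest ⊤}
  B2: | IN={c:0; rest ⊤} | OUT={a:-3, c:0; rest ⊤}
  B3: | IN={c:0; rest ⊤} | OUT={c:0; rest ⊤}

Merge at B2: IN[B2] = OUT[B1] = {a: ⊤, b: ⊤, c: 0, d: ⊤, e: ⊤, f: ⊤}

Answer: {a: ⊤, b: ⊤, c: 0, d: ⊤, e: ⊤, f: ⊤}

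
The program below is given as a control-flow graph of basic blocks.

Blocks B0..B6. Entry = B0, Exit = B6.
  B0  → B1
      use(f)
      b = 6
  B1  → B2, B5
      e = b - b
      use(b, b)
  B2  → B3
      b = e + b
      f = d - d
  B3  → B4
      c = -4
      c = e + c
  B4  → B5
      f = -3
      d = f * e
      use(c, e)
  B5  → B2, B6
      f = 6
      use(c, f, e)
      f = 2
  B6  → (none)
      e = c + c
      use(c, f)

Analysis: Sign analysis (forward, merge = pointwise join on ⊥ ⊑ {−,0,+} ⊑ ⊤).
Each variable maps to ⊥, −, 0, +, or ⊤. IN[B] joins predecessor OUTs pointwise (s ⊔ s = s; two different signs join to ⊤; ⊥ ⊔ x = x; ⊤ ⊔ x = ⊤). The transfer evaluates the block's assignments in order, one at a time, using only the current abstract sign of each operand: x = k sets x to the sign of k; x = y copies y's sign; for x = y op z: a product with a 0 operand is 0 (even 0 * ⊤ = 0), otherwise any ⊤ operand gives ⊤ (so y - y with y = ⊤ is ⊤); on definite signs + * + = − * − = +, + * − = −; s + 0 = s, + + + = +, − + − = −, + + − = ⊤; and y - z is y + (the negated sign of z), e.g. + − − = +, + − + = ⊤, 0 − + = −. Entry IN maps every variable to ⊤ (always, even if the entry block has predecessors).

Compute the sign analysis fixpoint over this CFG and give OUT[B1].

Answer: {a: ⊤, b: +, c: ⊤, d: ⊤, e: ⊤, f: ⊤}

Trace:
Per-block solution:
  B0:  IN=(all ⊤)  OUT={b:+; rest ⊤}
  B1:  IN={b:+; rest ⊤}  OUT={b:+; rest ⊤}
  B2:  IN=(all ⊤)  OUT=(all ⊤)
  B3:  IN=(all ⊤)  OUT=(all ⊤)
  B4:  IN=(all ⊤)  OUT={f:-; rest ⊤}
  B5:  IN=(all ⊤)  OUT={f:+; rest ⊤}
  B6:  IN={f:+; rest ⊤}  OUT={f:+; rest ⊤}

Merge at B1: IN[B1] = OUT[B0] = {a: ⊤, b: +, c: ⊤, d: ⊤, e: ⊤, f: ⊤}
Applying B1's transfer function to that IN value gives OUT[B1] (row B1 above).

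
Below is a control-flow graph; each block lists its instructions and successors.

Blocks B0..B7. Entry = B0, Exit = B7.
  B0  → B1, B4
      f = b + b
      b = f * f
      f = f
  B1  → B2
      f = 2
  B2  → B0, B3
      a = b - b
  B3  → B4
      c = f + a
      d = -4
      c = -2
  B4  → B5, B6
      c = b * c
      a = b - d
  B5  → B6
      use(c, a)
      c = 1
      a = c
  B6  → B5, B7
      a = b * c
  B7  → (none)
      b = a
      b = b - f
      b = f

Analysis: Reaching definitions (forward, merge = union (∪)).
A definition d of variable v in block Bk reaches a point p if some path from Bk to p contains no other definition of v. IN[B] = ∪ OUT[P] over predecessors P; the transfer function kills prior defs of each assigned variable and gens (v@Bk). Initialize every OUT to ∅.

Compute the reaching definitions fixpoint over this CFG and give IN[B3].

Answer: {a@B2, b@B0, f@B1}

Derivation:
Per-block solution:
  B0:   IN={a@B2, b@B0, f@B1}   OUT={a@B2, b@B0, f@B0}
  B1:   IN={a@B2, b@B0, f@B0}   OUT={a@B2, b@B0, f@B1}
  B2:   IN={a@B2, b@B0, f@B1}   OUT={a@B2, b@B0, f@B1}
  B3:   IN={a@B2, b@B0, f@B1}   OUT={a@B2, b@B0, c@B3, d@B3, f@B1}
  B4:   IN={a@B2, b@B0, c@B3, d@B3, f@B0, f@B1}   OUT={a@B4, b@B0, c@B4, d@B3, f@B0, f@B1}
  B5:   IN={a@B4, a@B6, b@B0, c@B4, c@B5, d@B3, f@B0, f@B1}   OUT={a@B5, b@B0, c@B5, d@B3, f@B0, f@B1}
  B6:   IN={a@B4, a@B5, b@B0, c@B4, c@B5, d@B3, f@B0, f@B1}   OUT={a@B6, b@B0, c@B4, c@B5, d@B3, f@B0, f@B1}
  B7:   IN={a@B6, b@B0, c@B4, c@B5, d@B3, f@B0, f@B1}   OUT={a@B6, b@B7, c@B4, c@B5, d@B3, f@B0, f@B1}

Merge at B3: IN[B3] = OUT[B2] = {a@B2, b@B0, f@B1}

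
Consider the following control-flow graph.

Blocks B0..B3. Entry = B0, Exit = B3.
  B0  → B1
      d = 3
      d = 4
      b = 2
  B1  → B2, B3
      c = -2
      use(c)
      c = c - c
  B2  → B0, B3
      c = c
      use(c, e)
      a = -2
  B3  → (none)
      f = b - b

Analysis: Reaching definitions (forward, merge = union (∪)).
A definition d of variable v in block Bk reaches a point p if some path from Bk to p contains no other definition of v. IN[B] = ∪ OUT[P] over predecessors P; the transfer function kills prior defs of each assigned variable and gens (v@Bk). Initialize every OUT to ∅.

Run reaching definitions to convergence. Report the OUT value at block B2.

Answer: {a@B2, b@B0, c@B2, d@B0}

Derivation:
Per-block solution:
  B0:   IN={a@B2, b@B0, c@B2, d@B0}   OUT={a@B2, b@B0, c@B2, d@B0}
  B1:   IN={a@B2, b@B0, c@B2, d@B0}   OUT={a@B2, b@B0, c@B1, d@B0}
  B2:   IN={a@B2, b@B0, c@B1, d@B0}   OUT={a@B2, b@B0, c@B2, d@B0}
  B3:   IN={a@B2, b@B0, c@B1, c@B2, d@B0}   OUT={a@B2, b@B0, c@B1, c@B2, d@B0, f@B3}

Merge at B2: IN[B2] = OUT[B1] = {a@B2, b@B0, c@B1, d@B0}
Applying B2's transfer function to that IN value gives OUT[B2] (row B2 above).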